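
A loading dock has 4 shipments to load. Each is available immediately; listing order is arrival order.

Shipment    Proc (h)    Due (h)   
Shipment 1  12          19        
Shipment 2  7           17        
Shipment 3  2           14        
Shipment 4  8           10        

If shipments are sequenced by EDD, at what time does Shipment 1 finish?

EDD (increasing due date): Shipment 4 Shipment 3 Shipment 2 Shipment 1.
Shipment 4: 0→8
Shipment 3: 8→10
Shipment 2: 10→17
Shipment 1: 17→29

29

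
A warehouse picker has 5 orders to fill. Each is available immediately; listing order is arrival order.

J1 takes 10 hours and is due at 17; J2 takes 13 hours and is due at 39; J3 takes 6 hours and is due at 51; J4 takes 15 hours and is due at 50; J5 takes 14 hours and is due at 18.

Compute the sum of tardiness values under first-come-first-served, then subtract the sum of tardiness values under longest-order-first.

-16

FIFO (arrival order): J1 J2 J3 J4 J5.
J1: 0→10, due 17, tardiness 0
J2: 10→23, due 39, tardiness 0
J3: 23→29, due 51, tardiness 0
J4: 29→44, due 50, tardiness 0
J5: 44→58, due 18, tardiness 40
Sum = 0+0+0+0+40 = 40.
LPT (decreasing processing time): J4 J5 J2 J1 J3.
J4: 0→15, due 50, tardiness 0
J5: 15→29, due 18, tardiness 11
J2: 29→42, due 39, tardiness 3
J1: 42→52, due 17, tardiness 35
J3: 52→58, due 51, tardiness 7
Sum = 0+11+3+35+7 = 56.
Difference = 40 − 56 = -16.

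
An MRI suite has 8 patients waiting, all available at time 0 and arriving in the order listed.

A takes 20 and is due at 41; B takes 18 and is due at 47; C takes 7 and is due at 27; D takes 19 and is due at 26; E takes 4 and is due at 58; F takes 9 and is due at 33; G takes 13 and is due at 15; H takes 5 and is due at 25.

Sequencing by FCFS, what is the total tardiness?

FIFO (arrival order): A B C D E F G H.
A: 0→20, due 41, tardiness 0
B: 20→38, due 47, tardiness 0
C: 38→45, due 27, tardiness 18
D: 45→64, due 26, tardiness 38
E: 64→68, due 58, tardiness 10
F: 68→77, due 33, tardiness 44
G: 77→90, due 15, tardiness 75
H: 90→95, due 25, tardiness 70
Sum = 0+0+18+38+10+44+75+70 = 255.

255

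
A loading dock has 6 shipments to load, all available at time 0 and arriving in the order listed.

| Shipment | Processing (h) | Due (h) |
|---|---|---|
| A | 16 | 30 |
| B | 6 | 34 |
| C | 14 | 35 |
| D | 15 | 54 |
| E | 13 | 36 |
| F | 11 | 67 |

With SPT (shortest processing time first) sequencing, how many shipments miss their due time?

3

SPT (increasing processing time): B F E C D A.
B: 0→6, due 34, tardiness 0
F: 6→17, due 67, tardiness 0
E: 17→30, due 36, tardiness 0
C: 30→44, due 35, tardiness 9
D: 44→59, due 54, tardiness 5
A: 59→75, due 30, tardiness 45
Late shipments: 3.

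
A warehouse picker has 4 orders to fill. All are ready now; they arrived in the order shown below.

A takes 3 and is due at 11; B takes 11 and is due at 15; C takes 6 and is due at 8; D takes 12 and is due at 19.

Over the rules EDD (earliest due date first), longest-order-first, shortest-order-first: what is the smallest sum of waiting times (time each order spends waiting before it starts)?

EDD (increasing due date): C A B D.
C: waits 0, runs 0→6
A: waits 6, runs 6→9
B: waits 9, runs 9→20
D: waits 20, runs 20→32
Sum = 0+6+9+20 = 35.
LPT (decreasing processing time): D B C A.
D: waits 0, runs 0→12
B: waits 12, runs 12→23
C: waits 23, runs 23→29
A: waits 29, runs 29→32
Sum = 0+12+23+29 = 64.
SPT (increasing processing time): A C B D.
A: waits 0, runs 0→3
C: waits 3, runs 3→9
B: waits 9, runs 9→20
D: waits 20, runs 20→32
Sum = 0+3+9+20 = 32.
EDD 35, LPT 64, SPT 32 → minimum 32.

32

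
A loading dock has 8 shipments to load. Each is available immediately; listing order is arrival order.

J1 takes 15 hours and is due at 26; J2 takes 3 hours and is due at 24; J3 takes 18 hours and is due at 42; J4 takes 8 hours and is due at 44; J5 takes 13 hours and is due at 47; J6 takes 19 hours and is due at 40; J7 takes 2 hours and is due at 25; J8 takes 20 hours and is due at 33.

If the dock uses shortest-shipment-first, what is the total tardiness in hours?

135

SPT (increasing processing time): J7 J2 J4 J5 J1 J3 J6 J8.
J7: 0→2, due 25, tardiness 0
J2: 2→5, due 24, tardiness 0
J4: 5→13, due 44, tardiness 0
J5: 13→26, due 47, tardiness 0
J1: 26→41, due 26, tardiness 15
J3: 41→59, due 42, tardiness 17
J6: 59→78, due 40, tardiness 38
J8: 78→98, due 33, tardiness 65
Sum = 0+0+0+0+15+17+38+65 = 135.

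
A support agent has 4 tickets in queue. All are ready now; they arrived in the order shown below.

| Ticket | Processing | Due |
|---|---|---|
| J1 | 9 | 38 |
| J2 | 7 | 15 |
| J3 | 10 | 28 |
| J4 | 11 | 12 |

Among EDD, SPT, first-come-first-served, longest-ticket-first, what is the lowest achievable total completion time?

86

EDD (increasing due date): J4 J2 J3 J1.
J4: 0→11
J2: 11→18
J3: 18→28
J1: 28→37
Sum = 11+18+28+37 = 94.
SPT (increasing processing time): J2 J1 J3 J4.
J2: 0→7
J1: 7→16
J3: 16→26
J4: 26→37
Sum = 7+16+26+37 = 86.
FIFO (arrival order): J1 J2 J3 J4.
J1: 0→9
J2: 9→16
J3: 16→26
J4: 26→37
Sum = 9+16+26+37 = 88.
LPT (decreasing processing time): J4 J3 J1 J2.
J4: 0→11
J3: 11→21
J1: 21→30
J2: 30→37
Sum = 11+21+30+37 = 99.
EDD 94, SPT 86, FIFO 88, LPT 99 → minimum 86.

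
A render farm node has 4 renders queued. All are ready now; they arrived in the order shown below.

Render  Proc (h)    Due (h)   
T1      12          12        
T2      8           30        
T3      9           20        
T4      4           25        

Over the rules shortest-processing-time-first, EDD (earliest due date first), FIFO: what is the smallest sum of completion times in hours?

SPT (increasing processing time): T4 T2 T3 T1.
T4: 0→4
T2: 4→12
T3: 12→21
T1: 21→33
Sum = 4+12+21+33 = 70.
EDD (increasing due date): T1 T3 T4 T2.
T1: 0→12
T3: 12→21
T4: 21→25
T2: 25→33
Sum = 12+21+25+33 = 91.
FIFO (arrival order): T1 T2 T3 T4.
T1: 0→12
T2: 12→20
T3: 20→29
T4: 29→33
Sum = 12+20+29+33 = 94.
SPT 70, EDD 91, FIFO 94 → minimum 70.

70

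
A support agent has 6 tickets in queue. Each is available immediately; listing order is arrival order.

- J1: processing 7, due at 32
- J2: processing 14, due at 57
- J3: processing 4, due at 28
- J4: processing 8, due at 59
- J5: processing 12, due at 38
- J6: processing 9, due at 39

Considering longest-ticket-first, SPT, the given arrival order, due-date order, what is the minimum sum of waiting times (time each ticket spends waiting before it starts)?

LPT (decreasing processing time): J2 J5 J6 J4 J1 J3.
J2: waits 0, runs 0→14
J5: waits 14, runs 14→26
J6: waits 26, runs 26→35
J4: waits 35, runs 35→43
J1: waits 43, runs 43→50
J3: waits 50, runs 50→54
Sum = 0+14+26+35+43+50 = 168.
SPT (increasing processing time): J3 J1 J4 J6 J5 J2.
J3: waits 0, runs 0→4
J1: waits 4, runs 4→11
J4: waits 11, runs 11→19
J6: waits 19, runs 19→28
J5: waits 28, runs 28→40
J2: waits 40, runs 40→54
Sum = 0+4+11+19+28+40 = 102.
FIFO (arrival order): J1 J2 J3 J4 J5 J6.
J1: waits 0, runs 0→7
J2: waits 7, runs 7→21
J3: waits 21, runs 21→25
J4: waits 25, runs 25→33
J5: waits 33, runs 33→45
J6: waits 45, runs 45→54
Sum = 0+7+21+25+33+45 = 131.
EDD (increasing due date): J3 J1 J5 J6 J2 J4.
J3: waits 0, runs 0→4
J1: waits 4, runs 4→11
J5: waits 11, runs 11→23
J6: waits 23, runs 23→32
J2: waits 32, runs 32→46
J4: waits 46, runs 46→54
Sum = 0+4+11+23+32+46 = 116.
LPT 168, SPT 102, FIFO 131, EDD 116 → minimum 102.

102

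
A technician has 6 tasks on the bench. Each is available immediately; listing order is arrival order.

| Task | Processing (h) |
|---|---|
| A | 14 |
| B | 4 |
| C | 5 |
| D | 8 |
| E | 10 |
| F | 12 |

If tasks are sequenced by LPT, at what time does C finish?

49

LPT (decreasing processing time): A F E D C B.
A: 0→14
F: 14→26
E: 26→36
D: 36→44
C: 44→49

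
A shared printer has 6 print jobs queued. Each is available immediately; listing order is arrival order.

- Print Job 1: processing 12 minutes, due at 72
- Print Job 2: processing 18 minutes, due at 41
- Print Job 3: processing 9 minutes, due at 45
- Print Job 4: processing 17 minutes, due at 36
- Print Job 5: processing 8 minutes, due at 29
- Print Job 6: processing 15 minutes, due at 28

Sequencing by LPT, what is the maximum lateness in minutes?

LPT (decreasing processing time): Print Job 2 Print Job 4 Print Job 6 Print Job 1 Print Job 3 Print Job 5.
Print Job 2: 0→18, due 41, lateness -23
Print Job 4: 18→35, due 36, lateness -1
Print Job 6: 35→50, due 28, lateness 22
Print Job 1: 50→62, due 72, lateness -10
Print Job 3: 62→71, due 45, lateness 26
Print Job 5: 71→79, due 29, lateness 50
Maximum = 50.

50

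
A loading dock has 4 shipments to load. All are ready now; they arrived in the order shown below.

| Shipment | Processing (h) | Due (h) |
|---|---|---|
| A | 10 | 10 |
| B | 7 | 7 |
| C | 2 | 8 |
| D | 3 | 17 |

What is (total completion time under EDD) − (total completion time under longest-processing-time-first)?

-12

EDD (increasing due date): B C A D.
B: 0→7
C: 7→9
A: 9→19
D: 19→22
Sum = 7+9+19+22 = 57.
LPT (decreasing processing time): A B D C.
A: 0→10
B: 10→17
D: 17→20
C: 20→22
Sum = 10+17+20+22 = 69.
Difference = 57 − 69 = -12.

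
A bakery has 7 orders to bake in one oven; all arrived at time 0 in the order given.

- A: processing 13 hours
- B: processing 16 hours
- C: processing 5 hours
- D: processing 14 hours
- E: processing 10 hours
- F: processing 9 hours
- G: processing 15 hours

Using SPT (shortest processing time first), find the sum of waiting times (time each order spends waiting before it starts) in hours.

SPT (increasing processing time): C F E A D G B.
C: waits 0, runs 0→5
F: waits 5, runs 5→14
E: waits 14, runs 14→24
A: waits 24, runs 24→37
D: waits 37, runs 37→51
G: waits 51, runs 51→66
B: waits 66, runs 66→82
Sum = 0+5+14+24+37+51+66 = 197.

197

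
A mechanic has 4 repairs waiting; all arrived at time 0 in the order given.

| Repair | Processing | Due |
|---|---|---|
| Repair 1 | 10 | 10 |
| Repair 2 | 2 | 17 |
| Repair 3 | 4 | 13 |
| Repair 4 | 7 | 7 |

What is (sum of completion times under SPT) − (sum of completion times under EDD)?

SPT (increasing processing time): Repair 2 Repair 3 Repair 4 Repair 1.
Repair 2: 0→2
Repair 3: 2→6
Repair 4: 6→13
Repair 1: 13→23
Sum = 2+6+13+23 = 44.
EDD (increasing due date): Repair 4 Repair 1 Repair 3 Repair 2.
Repair 4: 0→7
Repair 1: 7→17
Repair 3: 17→21
Repair 2: 21→23
Sum = 7+17+21+23 = 68.
Difference = 44 − 68 = -24.

-24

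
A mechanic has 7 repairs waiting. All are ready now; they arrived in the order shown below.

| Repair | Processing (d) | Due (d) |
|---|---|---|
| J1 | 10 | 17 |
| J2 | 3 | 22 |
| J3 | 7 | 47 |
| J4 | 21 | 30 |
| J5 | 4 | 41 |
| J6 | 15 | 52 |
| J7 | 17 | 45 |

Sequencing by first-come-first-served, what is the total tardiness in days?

55

FIFO (arrival order): J1 J2 J3 J4 J5 J6 J7.
J1: 0→10, due 17, tardiness 0
J2: 10→13, due 22, tardiness 0
J3: 13→20, due 47, tardiness 0
J4: 20→41, due 30, tardiness 11
J5: 41→45, due 41, tardiness 4
J6: 45→60, due 52, tardiness 8
J7: 60→77, due 45, tardiness 32
Sum = 0+0+0+11+4+8+32 = 55.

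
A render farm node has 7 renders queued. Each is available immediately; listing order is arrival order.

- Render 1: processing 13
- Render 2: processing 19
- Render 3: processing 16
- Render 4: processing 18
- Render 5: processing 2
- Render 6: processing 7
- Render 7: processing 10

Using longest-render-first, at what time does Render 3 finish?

53

LPT (decreasing processing time): Render 2 Render 4 Render 3 Render 1 Render 7 Render 6 Render 5.
Render 2: 0→19
Render 4: 19→37
Render 3: 37→53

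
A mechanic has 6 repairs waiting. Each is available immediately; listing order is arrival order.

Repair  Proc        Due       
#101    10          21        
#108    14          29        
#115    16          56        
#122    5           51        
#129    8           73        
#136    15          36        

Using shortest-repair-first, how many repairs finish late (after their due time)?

SPT (increasing processing time): #122 #129 #101 #108 #136 #115.
#122: 0→5, due 51, tardiness 0
#129: 5→13, due 73, tardiness 0
#101: 13→23, due 21, tardiness 2
#108: 23→37, due 29, tardiness 8
#136: 37→52, due 36, tardiness 16
#115: 52→68, due 56, tardiness 12
Late repairs: 4.

4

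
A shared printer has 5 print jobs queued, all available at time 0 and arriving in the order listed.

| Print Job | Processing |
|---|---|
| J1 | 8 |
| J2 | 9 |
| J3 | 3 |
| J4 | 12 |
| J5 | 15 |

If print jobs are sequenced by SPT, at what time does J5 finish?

SPT (increasing processing time): J3 J1 J2 J4 J5.
J3: 0→3
J1: 3→11
J2: 11→20
J4: 20→32
J5: 32→47

47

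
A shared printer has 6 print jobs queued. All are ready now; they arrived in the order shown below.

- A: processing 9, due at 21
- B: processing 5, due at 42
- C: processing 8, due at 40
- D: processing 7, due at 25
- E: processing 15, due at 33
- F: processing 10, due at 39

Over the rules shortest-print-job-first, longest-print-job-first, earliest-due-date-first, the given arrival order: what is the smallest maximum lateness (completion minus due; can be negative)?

SPT (increasing processing time): B D C A F E.
B: 0→5, due 42, lateness -37
D: 5→12, due 25, lateness -13
C: 12→20, due 40, lateness -20
A: 20→29, due 21, lateness 8
F: 29→39, due 39, lateness 0
E: 39→54, due 33, lateness 21
Maximum = 21.
LPT (decreasing processing time): E F A C D B.
E: 0→15, due 33, lateness -18
F: 15→25, due 39, lateness -14
A: 25→34, due 21, lateness 13
C: 34→42, due 40, lateness 2
D: 42→49, due 25, lateness 24
B: 49→54, due 42, lateness 12
Maximum = 24.
EDD (increasing due date): A D E F C B.
A: 0→9, due 21, lateness -12
D: 9→16, due 25, lateness -9
E: 16→31, due 33, lateness -2
F: 31→41, due 39, lateness 2
C: 41→49, due 40, lateness 9
B: 49→54, due 42, lateness 12
Maximum = 12.
FIFO (arrival order): A B C D E F.
A: 0→9, due 21, lateness -12
B: 9→14, due 42, lateness -28
C: 14→22, due 40, lateness -18
D: 22→29, due 25, lateness 4
E: 29→44, due 33, lateness 11
F: 44→54, due 39, lateness 15
Maximum = 15.
SPT 21, LPT 24, EDD 12, FIFO 15 → minimum 12.

12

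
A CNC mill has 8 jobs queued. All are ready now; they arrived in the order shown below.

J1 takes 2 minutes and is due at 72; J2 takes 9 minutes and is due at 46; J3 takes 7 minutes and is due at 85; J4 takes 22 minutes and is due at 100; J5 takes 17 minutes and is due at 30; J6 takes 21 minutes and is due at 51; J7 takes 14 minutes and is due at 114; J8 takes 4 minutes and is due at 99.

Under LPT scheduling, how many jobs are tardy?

LPT (decreasing processing time): J4 J6 J5 J7 J2 J3 J8 J1.
J4: 0→22, due 100, tardiness 0
J6: 22→43, due 51, tardiness 0
J5: 43→60, due 30, tardiness 30
J7: 60→74, due 114, tardiness 0
J2: 74→83, due 46, tardiness 37
J3: 83→90, due 85, tardiness 5
J8: 90→94, due 99, tardiness 0
J1: 94→96, due 72, tardiness 24
Late jobs: 4.

4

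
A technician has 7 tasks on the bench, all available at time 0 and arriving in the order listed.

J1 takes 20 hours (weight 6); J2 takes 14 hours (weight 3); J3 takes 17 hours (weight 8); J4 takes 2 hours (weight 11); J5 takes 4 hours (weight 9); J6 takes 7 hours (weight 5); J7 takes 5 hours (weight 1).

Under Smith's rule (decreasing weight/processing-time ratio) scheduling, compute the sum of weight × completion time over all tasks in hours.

WSPT (decreasing weight/processing-time ratio): J4 J5 J6 J3 J1 J2 J7.
J4: finishes 2, weight 11, w·C = 22
J5: finishes 6, weight 9, w·C = 54
J6: finishes 13, weight 5, w·C = 65
J3: finishes 30, weight 8, w·C = 240
J1: finishes 50, weight 6, w·C = 300
J2: finishes 64, weight 3, w·C = 192
J7: finishes 69, weight 1, w·C = 69
Sum = 22+54+65+240+300+192+69 = 942.

942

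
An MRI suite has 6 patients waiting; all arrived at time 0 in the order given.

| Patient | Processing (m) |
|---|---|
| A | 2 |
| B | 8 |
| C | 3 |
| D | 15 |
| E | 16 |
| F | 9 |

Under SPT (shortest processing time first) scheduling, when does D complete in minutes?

SPT (increasing processing time): A C B F D E.
A: 0→2
C: 2→5
B: 5→13
F: 13→22
D: 22→37

37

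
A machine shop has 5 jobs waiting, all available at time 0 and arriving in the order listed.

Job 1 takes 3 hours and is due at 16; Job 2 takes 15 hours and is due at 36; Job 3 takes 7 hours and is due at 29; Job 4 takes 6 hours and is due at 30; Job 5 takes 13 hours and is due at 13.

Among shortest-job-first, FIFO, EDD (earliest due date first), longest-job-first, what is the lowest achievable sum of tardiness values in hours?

SPT (increasing processing time): Job 1 Job 4 Job 3 Job 5 Job 2.
Job 1: 0→3, due 16, tardiness 0
Job 4: 3→9, due 30, tardiness 0
Job 3: 9→16, due 29, tardiness 0
Job 5: 16→29, due 13, tardiness 16
Job 2: 29→44, due 36, tardiness 8
Sum = 0+0+0+16+8 = 24.
FIFO (arrival order): Job 1 Job 2 Job 3 Job 4 Job 5.
Job 1: 0→3, due 16, tardiness 0
Job 2: 3→18, due 36, tardiness 0
Job 3: 18→25, due 29, tardiness 0
Job 4: 25→31, due 30, tardiness 1
Job 5: 31→44, due 13, tardiness 31
Sum = 0+0+0+1+31 = 32.
EDD (increasing due date): Job 5 Job 1 Job 3 Job 4 Job 2.
Job 5: 0→13, due 13, tardiness 0
Job 1: 13→16, due 16, tardiness 0
Job 3: 16→23, due 29, tardiness 0
Job 4: 23→29, due 30, tardiness 0
Job 2: 29→44, due 36, tardiness 8
Sum = 0+0+0+0+8 = 8.
LPT (decreasing processing time): Job 2 Job 5 Job 3 Job 4 Job 1.
Job 2: 0→15, due 36, tardiness 0
Job 5: 15→28, due 13, tardiness 15
Job 3: 28→35, due 29, tardiness 6
Job 4: 35→41, due 30, tardiness 11
Job 1: 41→44, due 16, tardiness 28
Sum = 0+15+6+11+28 = 60.
SPT 24, FIFO 32, EDD 8, LPT 60 → minimum 8.

8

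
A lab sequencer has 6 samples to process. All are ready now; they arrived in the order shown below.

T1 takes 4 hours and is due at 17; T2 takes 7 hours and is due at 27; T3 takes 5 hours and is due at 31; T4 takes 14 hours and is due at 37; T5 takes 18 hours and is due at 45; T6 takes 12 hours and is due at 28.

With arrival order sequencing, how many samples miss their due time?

2

FIFO (arrival order): T1 T2 T3 T4 T5 T6.
T1: 0→4, due 17, tardiness 0
T2: 4→11, due 27, tardiness 0
T3: 11→16, due 31, tardiness 0
T4: 16→30, due 37, tardiness 0
T5: 30→48, due 45, tardiness 3
T6: 48→60, due 28, tardiness 32
Late samples: 2.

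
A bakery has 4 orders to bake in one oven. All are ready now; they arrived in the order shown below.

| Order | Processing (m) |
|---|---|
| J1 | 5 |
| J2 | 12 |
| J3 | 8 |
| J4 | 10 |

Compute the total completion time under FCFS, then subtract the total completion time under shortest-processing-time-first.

6

FIFO (arrival order): J1 J2 J3 J4.
J1: 0→5
J2: 5→17
J3: 17→25
J4: 25→35
Sum = 5+17+25+35 = 82.
SPT (increasing processing time): J1 J3 J4 J2.
J1: 0→5
J3: 5→13
J4: 13→23
J2: 23→35
Sum = 5+13+23+35 = 76.
Difference = 82 − 76 = 6.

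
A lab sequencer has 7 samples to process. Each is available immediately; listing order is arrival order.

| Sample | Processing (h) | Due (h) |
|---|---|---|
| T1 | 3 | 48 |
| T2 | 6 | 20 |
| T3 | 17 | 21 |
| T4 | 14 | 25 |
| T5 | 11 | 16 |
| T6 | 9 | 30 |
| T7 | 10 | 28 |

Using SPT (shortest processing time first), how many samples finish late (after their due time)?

SPT (increasing processing time): T1 T2 T6 T7 T5 T4 T3.
T1: 0→3, due 48, tardiness 0
T2: 3→9, due 20, tardiness 0
T6: 9→18, due 30, tardiness 0
T7: 18→28, due 28, tardiness 0
T5: 28→39, due 16, tardiness 23
T4: 39→53, due 25, tardiness 28
T3: 53→70, due 21, tardiness 49
Late samples: 3.

3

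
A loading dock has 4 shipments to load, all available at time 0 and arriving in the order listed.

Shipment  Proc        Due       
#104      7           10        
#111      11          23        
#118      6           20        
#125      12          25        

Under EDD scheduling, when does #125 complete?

36

EDD (increasing due date): #104 #118 #111 #125.
#104: 0→7
#118: 7→13
#111: 13→24
#125: 24→36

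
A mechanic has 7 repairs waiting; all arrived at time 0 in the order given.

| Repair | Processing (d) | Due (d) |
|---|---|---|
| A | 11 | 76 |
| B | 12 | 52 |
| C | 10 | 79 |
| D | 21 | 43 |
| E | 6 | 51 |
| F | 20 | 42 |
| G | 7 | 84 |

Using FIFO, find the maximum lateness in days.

FIFO (arrival order): A B C D E F G.
A: 0→11, due 76, lateness -65
B: 11→23, due 52, lateness -29
C: 23→33, due 79, lateness -46
D: 33→54, due 43, lateness 11
E: 54→60, due 51, lateness 9
F: 60→80, due 42, lateness 38
G: 80→87, due 84, lateness 3
Maximum = 38.

38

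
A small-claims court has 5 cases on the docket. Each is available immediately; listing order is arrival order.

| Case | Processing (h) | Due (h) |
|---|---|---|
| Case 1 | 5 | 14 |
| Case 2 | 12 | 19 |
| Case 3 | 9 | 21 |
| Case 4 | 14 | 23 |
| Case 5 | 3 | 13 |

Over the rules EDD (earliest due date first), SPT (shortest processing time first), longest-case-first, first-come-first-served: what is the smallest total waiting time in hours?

EDD (increasing due date): Case 5 Case 1 Case 2 Case 3 Case 4.
Case 5: waits 0, runs 0→3
Case 1: waits 3, runs 3→8
Case 2: waits 8, runs 8→20
Case 3: waits 20, runs 20→29
Case 4: waits 29, runs 29→43
Sum = 0+3+8+20+29 = 60.
SPT (increasing processing time): Case 5 Case 1 Case 3 Case 2 Case 4.
Case 5: waits 0, runs 0→3
Case 1: waits 3, runs 3→8
Case 3: waits 8, runs 8→17
Case 2: waits 17, runs 17→29
Case 4: waits 29, runs 29→43
Sum = 0+3+8+17+29 = 57.
LPT (decreasing processing time): Case 4 Case 2 Case 3 Case 1 Case 5.
Case 4: waits 0, runs 0→14
Case 2: waits 14, runs 14→26
Case 3: waits 26, runs 26→35
Case 1: waits 35, runs 35→40
Case 5: waits 40, runs 40→43
Sum = 0+14+26+35+40 = 115.
FIFO (arrival order): Case 1 Case 2 Case 3 Case 4 Case 5.
Case 1: waits 0, runs 0→5
Case 2: waits 5, runs 5→17
Case 3: waits 17, runs 17→26
Case 4: waits 26, runs 26→40
Case 5: waits 40, runs 40→43
Sum = 0+5+17+26+40 = 88.
EDD 60, SPT 57, LPT 115, FIFO 88 → minimum 57.

57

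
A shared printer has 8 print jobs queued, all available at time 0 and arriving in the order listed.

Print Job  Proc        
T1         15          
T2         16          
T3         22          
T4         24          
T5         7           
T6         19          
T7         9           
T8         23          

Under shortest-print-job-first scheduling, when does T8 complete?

111

SPT (increasing processing time): T5 T7 T1 T2 T6 T3 T8 T4.
T5: 0→7
T7: 7→16
T1: 16→31
T2: 31→47
T6: 47→66
T3: 66→88
T8: 88→111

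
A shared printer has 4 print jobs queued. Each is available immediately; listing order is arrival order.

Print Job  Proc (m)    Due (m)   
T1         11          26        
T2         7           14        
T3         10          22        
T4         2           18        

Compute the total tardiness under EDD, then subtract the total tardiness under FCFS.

EDD (increasing due date): T2 T4 T3 T1.
T2: 0→7, due 14, tardiness 0
T4: 7→9, due 18, tardiness 0
T3: 9→19, due 22, tardiness 0
T1: 19→30, due 26, tardiness 4
Sum = 0+0+0+4 = 4.
FIFO (arrival order): T1 T2 T3 T4.
T1: 0→11, due 26, tardiness 0
T2: 11→18, due 14, tardiness 4
T3: 18→28, due 22, tardiness 6
T4: 28→30, due 18, tardiness 12
Sum = 0+4+6+12 = 22.
Difference = 4 − 22 = -18.

-18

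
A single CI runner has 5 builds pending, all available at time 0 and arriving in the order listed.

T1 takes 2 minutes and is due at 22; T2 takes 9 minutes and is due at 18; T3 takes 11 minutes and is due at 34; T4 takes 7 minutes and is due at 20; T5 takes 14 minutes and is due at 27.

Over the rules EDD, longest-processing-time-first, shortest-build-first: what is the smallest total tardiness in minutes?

EDD (increasing due date): T2 T4 T1 T5 T3.
T2: 0→9, due 18, tardiness 0
T4: 9→16, due 20, tardiness 0
T1: 16→18, due 22, tardiness 0
T5: 18→32, due 27, tardiness 5
T3: 32→43, due 34, tardiness 9
Sum = 0+0+0+5+9 = 14.
LPT (decreasing processing time): T5 T3 T2 T4 T1.
T5: 0→14, due 27, tardiness 0
T3: 14→25, due 34, tardiness 0
T2: 25→34, due 18, tardiness 16
T4: 34→41, due 20, tardiness 21
T1: 41→43, due 22, tardiness 21
Sum = 0+0+16+21+21 = 58.
SPT (increasing processing time): T1 T4 T2 T3 T5.
T1: 0→2, due 22, tardiness 0
T4: 2→9, due 20, tardiness 0
T2: 9→18, due 18, tardiness 0
T3: 18→29, due 34, tardiness 0
T5: 29→43, due 27, tardiness 16
Sum = 0+0+0+0+16 = 16.
EDD 14, LPT 58, SPT 16 → minimum 14.

14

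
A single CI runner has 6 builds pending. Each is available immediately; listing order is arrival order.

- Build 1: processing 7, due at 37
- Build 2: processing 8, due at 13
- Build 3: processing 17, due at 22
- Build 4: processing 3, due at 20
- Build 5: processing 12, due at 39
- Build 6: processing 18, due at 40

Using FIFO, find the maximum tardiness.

25

FIFO (arrival order): Build 1 Build 2 Build 3 Build 4 Build 5 Build 6.
Build 1: 0→7, due 37, tardiness 0
Build 2: 7→15, due 13, tardiness 2
Build 3: 15→32, due 22, tardiness 10
Build 4: 32→35, due 20, tardiness 15
Build 5: 35→47, due 39, tardiness 8
Build 6: 47→65, due 40, tardiness 25
Maximum = 25.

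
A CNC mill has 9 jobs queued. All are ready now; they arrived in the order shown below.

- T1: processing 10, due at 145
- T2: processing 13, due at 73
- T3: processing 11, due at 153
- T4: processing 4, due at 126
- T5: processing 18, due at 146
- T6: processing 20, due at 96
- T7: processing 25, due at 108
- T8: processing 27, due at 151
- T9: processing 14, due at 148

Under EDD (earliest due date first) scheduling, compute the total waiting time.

563

EDD (increasing due date): T2 T6 T7 T4 T1 T5 T9 T8 T3.
T2: waits 0, runs 0→13
T6: waits 13, runs 13→33
T7: waits 33, runs 33→58
T4: waits 58, runs 58→62
T1: waits 62, runs 62→72
T5: waits 72, runs 72→90
T9: waits 90, runs 90→104
T8: waits 104, runs 104→131
T3: waits 131, runs 131→142
Sum = 0+13+33+58+62+72+90+104+131 = 563.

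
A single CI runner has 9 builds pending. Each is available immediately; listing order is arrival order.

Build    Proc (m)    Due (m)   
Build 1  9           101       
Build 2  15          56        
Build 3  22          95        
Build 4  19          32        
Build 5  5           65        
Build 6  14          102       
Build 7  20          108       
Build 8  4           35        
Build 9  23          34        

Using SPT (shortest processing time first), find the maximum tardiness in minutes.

97

SPT (increasing processing time): Build 8 Build 5 Build 1 Build 6 Build 2 Build 4 Build 7 Build 3 Build 9.
Build 8: 0→4, due 35, tardiness 0
Build 5: 4→9, due 65, tardiness 0
Build 1: 9→18, due 101, tardiness 0
Build 6: 18→32, due 102, tardiness 0
Build 2: 32→47, due 56, tardiness 0
Build 4: 47→66, due 32, tardiness 34
Build 7: 66→86, due 108, tardiness 0
Build 3: 86→108, due 95, tardiness 13
Build 9: 108→131, due 34, tardiness 97
Maximum = 97.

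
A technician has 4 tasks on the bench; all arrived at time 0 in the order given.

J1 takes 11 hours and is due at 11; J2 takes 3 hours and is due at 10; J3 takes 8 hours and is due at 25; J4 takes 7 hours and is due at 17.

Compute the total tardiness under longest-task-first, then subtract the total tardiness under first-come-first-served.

LPT (decreasing processing time): J1 J3 J4 J2.
J1: 0→11, due 11, tardiness 0
J3: 11→19, due 25, tardiness 0
J4: 19→26, due 17, tardiness 9
J2: 26→29, due 10, tardiness 19
Sum = 0+0+9+19 = 28.
FIFO (arrival order): J1 J2 J3 J4.
J1: 0→11, due 11, tardiness 0
J2: 11→14, due 10, tardiness 4
J3: 14→22, due 25, tardiness 0
J4: 22→29, due 17, tardiness 12
Sum = 0+4+0+12 = 16.
Difference = 28 − 16 = 12.

12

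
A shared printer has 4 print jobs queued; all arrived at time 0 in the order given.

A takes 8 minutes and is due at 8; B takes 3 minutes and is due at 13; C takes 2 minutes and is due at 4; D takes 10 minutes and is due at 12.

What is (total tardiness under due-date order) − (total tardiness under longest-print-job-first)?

EDD (increasing due date): C A D B.
C: 0→2, due 4, tardiness 0
A: 2→10, due 8, tardiness 2
D: 10→20, due 12, tardiness 8
B: 20→23, due 13, tardiness 10
Sum = 0+2+8+10 = 20.
LPT (decreasing processing time): D A B C.
D: 0→10, due 12, tardiness 0
A: 10→18, due 8, tardiness 10
B: 18→21, due 13, tardiness 8
C: 21→23, due 4, tardiness 19
Sum = 0+10+8+19 = 37.
Difference = 20 − 37 = -17.

-17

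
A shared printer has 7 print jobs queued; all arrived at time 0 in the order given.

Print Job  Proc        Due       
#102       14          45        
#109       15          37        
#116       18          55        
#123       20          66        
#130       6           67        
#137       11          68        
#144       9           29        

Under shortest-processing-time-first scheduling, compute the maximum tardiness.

SPT (increasing processing time): #130 #144 #137 #102 #109 #116 #123.
#130: 0→6, due 67, tardiness 0
#144: 6→15, due 29, tardiness 0
#137: 15→26, due 68, tardiness 0
#102: 26→40, due 45, tardiness 0
#109: 40→55, due 37, tardiness 18
#116: 55→73, due 55, tardiness 18
#123: 73→93, due 66, tardiness 27
Maximum = 27.

27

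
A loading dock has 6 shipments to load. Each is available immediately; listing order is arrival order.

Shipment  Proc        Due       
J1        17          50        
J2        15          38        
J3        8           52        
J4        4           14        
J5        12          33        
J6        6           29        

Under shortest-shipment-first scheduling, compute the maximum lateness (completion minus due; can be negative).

SPT (increasing processing time): J4 J6 J3 J5 J2 J1.
J4: 0→4, due 14, lateness -10
J6: 4→10, due 29, lateness -19
J3: 10→18, due 52, lateness -34
J5: 18→30, due 33, lateness -3
J2: 30→45, due 38, lateness 7
J1: 45→62, due 50, lateness 12
Maximum = 12.

12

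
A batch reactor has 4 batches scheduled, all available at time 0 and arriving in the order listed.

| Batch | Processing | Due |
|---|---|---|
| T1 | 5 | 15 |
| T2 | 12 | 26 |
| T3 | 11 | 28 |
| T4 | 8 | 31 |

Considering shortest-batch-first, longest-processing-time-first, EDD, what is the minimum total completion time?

78

SPT (increasing processing time): T1 T4 T3 T2.
T1: 0→5
T4: 5→13
T3: 13→24
T2: 24→36
Sum = 5+13+24+36 = 78.
LPT (decreasing processing time): T2 T3 T4 T1.
T2: 0→12
T3: 12→23
T4: 23→31
T1: 31→36
Sum = 12+23+31+36 = 102.
EDD (increasing due date): T1 T2 T3 T4.
T1: 0→5
T2: 5→17
T3: 17→28
T4: 28→36
Sum = 5+17+28+36 = 86.
SPT 78, LPT 102, EDD 86 → minimum 78.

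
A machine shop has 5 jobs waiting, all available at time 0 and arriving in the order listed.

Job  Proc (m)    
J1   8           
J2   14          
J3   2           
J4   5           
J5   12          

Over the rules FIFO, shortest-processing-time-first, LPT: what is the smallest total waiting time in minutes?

FIFO (arrival order): J1 J2 J3 J4 J5.
J1: waits 0, runs 0→8
J2: waits 8, runs 8→22
J3: waits 22, runs 22→24
J4: waits 24, runs 24→29
J5: waits 29, runs 29→41
Sum = 0+8+22+24+29 = 83.
SPT (increasing processing time): J3 J4 J1 J5 J2.
J3: waits 0, runs 0→2
J4: waits 2, runs 2→7
J1: waits 7, runs 7→15
J5: waits 15, runs 15→27
J2: waits 27, runs 27→41
Sum = 0+2+7+15+27 = 51.
LPT (decreasing processing time): J2 J5 J1 J4 J3.
J2: waits 0, runs 0→14
J5: waits 14, runs 14→26
J1: waits 26, runs 26→34
J4: waits 34, runs 34→39
J3: waits 39, runs 39→41
Sum = 0+14+26+34+39 = 113.
FIFO 83, SPT 51, LPT 113 → minimum 51.

51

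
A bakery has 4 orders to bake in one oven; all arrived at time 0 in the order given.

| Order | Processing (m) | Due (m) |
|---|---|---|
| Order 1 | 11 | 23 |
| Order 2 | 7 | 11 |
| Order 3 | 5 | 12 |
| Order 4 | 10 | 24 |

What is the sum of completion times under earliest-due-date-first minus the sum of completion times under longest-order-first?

-18

EDD (increasing due date): Order 2 Order 3 Order 1 Order 4.
Order 2: 0→7
Order 3: 7→12
Order 1: 12→23
Order 4: 23→33
Sum = 7+12+23+33 = 75.
LPT (decreasing processing time): Order 1 Order 4 Order 2 Order 3.
Order 1: 0→11
Order 4: 11→21
Order 2: 21→28
Order 3: 28→33
Sum = 11+21+28+33 = 93.
Difference = 75 − 93 = -18.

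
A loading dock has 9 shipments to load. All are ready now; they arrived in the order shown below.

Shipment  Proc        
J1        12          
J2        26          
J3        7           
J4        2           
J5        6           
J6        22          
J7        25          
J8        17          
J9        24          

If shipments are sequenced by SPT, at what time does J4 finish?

2

SPT (increasing processing time): J4 J5 J3 J1 J8 J6 J9 J7 J2.
J4: 0→2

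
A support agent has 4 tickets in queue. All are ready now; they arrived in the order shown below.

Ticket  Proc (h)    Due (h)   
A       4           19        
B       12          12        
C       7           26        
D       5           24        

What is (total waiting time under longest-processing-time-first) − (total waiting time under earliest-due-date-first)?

LPT (decreasing processing time): B C D A.
B: waits 0, runs 0→12
C: waits 12, runs 12→19
D: waits 19, runs 19→24
A: waits 24, runs 24→28
Sum = 0+12+19+24 = 55.
EDD (increasing due date): B A D C.
B: waits 0, runs 0→12
A: waits 12, runs 12→16
D: waits 16, runs 16→21
C: waits 21, runs 21→28
Sum = 0+12+16+21 = 49.
Difference = 55 − 49 = 6.

6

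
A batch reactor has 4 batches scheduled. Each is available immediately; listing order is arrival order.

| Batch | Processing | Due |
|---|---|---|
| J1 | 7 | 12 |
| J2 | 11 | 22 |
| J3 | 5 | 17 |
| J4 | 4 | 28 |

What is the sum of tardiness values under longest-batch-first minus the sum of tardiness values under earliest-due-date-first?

LPT (decreasing processing time): J2 J1 J3 J4.
J2: 0→11, due 22, tardiness 0
J1: 11→18, due 12, tardiness 6
J3: 18→23, due 17, tardiness 6
J4: 23→27, due 28, tardiness 0
Sum = 0+6+6+0 = 12.
EDD (increasing due date): J1 J3 J2 J4.
J1: 0→7, due 12, tardiness 0
J3: 7→12, due 17, tardiness 0
J2: 12→23, due 22, tardiness 1
J4: 23→27, due 28, tardiness 0
Sum = 0+0+1+0 = 1.
Difference = 12 − 1 = 11.

11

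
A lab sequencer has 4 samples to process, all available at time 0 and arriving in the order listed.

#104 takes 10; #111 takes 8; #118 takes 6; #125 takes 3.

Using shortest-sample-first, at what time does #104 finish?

27

SPT (increasing processing time): #125 #118 #111 #104.
#125: 0→3
#118: 3→9
#111: 9→17
#104: 17→27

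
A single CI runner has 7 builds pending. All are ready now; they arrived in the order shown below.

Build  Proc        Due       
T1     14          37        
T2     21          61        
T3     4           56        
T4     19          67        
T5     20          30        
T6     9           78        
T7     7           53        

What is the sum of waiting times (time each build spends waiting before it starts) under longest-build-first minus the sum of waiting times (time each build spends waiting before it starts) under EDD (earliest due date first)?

78

LPT (decreasing processing time): T2 T5 T4 T1 T6 T7 T3.
T2: waits 0, runs 0→21
T5: waits 21, runs 21→41
T4: waits 41, runs 41→60
T1: waits 60, runs 60→74
T6: waits 74, runs 74→83
T7: waits 83, runs 83→90
T3: waits 90, runs 90→94
Sum = 0+21+41+60+74+83+90 = 369.
EDD (increasing due date): T5 T1 T7 T3 T2 T4 T6.
T5: waits 0, runs 0→20
T1: waits 20, runs 20→34
T7: waits 34, runs 34→41
T3: waits 41, runs 41→45
T2: waits 45, runs 45→66
T4: waits 66, runs 66→85
T6: waits 85, runs 85→94
Sum = 0+20+34+41+45+66+85 = 291.
Difference = 369 − 291 = 78.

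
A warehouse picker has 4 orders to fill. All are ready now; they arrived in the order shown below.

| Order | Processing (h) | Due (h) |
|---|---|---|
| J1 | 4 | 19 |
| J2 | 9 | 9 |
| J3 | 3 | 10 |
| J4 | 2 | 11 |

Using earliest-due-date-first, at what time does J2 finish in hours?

9

EDD (increasing due date): J2 J3 J4 J1.
J2: 0→9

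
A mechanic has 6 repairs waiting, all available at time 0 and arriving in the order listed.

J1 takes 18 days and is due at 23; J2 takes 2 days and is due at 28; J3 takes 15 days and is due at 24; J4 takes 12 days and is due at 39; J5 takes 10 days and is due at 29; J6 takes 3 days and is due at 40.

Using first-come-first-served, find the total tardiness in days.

FIFO (arrival order): J1 J2 J3 J4 J5 J6.
J1: 0→18, due 23, tardiness 0
J2: 18→20, due 28, tardiness 0
J3: 20→35, due 24, tardiness 11
J4: 35→47, due 39, tardiness 8
J5: 47→57, due 29, tardiness 28
J6: 57→60, due 40, tardiness 20
Sum = 0+0+11+8+28+20 = 67.

67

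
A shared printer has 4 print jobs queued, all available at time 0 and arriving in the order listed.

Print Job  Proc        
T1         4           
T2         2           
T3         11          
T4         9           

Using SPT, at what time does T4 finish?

15

SPT (increasing processing time): T2 T1 T4 T3.
T2: 0→2
T1: 2→6
T4: 6→15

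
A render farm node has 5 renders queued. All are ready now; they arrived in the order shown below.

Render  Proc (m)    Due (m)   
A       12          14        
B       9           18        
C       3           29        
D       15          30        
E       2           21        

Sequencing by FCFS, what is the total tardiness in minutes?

FIFO (arrival order): A B C D E.
A: 0→12, due 14, tardiness 0
B: 12→21, due 18, tardiness 3
C: 21→24, due 29, tardiness 0
D: 24→39, due 30, tardiness 9
E: 39→41, due 21, tardiness 20
Sum = 0+3+0+9+20 = 32.

32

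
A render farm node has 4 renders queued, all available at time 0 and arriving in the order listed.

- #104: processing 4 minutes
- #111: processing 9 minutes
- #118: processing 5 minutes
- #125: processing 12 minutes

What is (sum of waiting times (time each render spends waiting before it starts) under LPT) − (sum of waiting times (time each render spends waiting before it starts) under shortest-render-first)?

LPT (decreasing processing time): #125 #111 #118 #104.
#125: waits 0, runs 0→12
#111: waits 12, runs 12→21
#118: waits 21, runs 21→26
#104: waits 26, runs 26→30
Sum = 0+12+21+26 = 59.
SPT (increasing processing time): #104 #118 #111 #125.
#104: waits 0, runs 0→4
#118: waits 4, runs 4→9
#111: waits 9, runs 9→18
#125: waits 18, runs 18→30
Sum = 0+4+9+18 = 31.
Difference = 59 − 31 = 28.

28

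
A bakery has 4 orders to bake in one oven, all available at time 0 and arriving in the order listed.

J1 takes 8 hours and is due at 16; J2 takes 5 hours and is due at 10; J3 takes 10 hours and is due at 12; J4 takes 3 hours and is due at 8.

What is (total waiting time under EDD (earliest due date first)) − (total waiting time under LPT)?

-22

EDD (increasing due date): J4 J2 J3 J1.
J4: waits 0, runs 0→3
J2: waits 3, runs 3→8
J3: waits 8, runs 8→18
J1: waits 18, runs 18→26
Sum = 0+3+8+18 = 29.
LPT (decreasing processing time): J3 J1 J2 J4.
J3: waits 0, runs 0→10
J1: waits 10, runs 10→18
J2: waits 18, runs 18→23
J4: waits 23, runs 23→26
Sum = 0+10+18+23 = 51.
Difference = 29 − 51 = -22.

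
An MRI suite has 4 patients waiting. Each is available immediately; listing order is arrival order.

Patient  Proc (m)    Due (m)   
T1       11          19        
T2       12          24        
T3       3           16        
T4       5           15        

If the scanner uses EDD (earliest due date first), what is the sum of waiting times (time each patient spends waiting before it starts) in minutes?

32

EDD (increasing due date): T4 T3 T1 T2.
T4: waits 0, runs 0→5
T3: waits 5, runs 5→8
T1: waits 8, runs 8→19
T2: waits 19, runs 19→31
Sum = 0+5+8+19 = 32.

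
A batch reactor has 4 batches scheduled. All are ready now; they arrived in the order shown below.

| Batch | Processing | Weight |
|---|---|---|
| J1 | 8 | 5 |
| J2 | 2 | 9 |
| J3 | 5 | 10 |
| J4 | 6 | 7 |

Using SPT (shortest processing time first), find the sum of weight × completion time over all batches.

284

SPT (increasing processing time): J2 J3 J4 J1.
J2: finishes 2, weight 9, w·C = 18
J3: finishes 7, weight 10, w·C = 70
J4: finishes 13, weight 7, w·C = 91
J1: finishes 21, weight 5, w·C = 105
Sum = 18+70+91+105 = 284.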